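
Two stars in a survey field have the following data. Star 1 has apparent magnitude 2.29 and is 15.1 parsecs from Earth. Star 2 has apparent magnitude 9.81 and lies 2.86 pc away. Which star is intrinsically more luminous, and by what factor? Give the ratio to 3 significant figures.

Star 1 is more luminous, by a factor of 28400.

Star 1: M = m − 5 log₁₀ d + 5 = 2.29 − 5·1.1790 + 5 = 1.395
Star 2: M = m − 5 log₁₀ d + 5 = 9.81 − 5·0.4564 + 5 = 12.528
ΔM = M_1 − M_2 = 1.395 − (12.528) = -11.133; smaller M is more luminous → Star 1.
L ratio = 10^(0.4 |ΔM|) = 10^4.453 = 28390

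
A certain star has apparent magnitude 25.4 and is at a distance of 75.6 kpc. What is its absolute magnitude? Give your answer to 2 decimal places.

M ≈ 6.01

d = 75.6 kpc = 75600 pc
5 log₁₀(d/10 pc) = 5 log₁₀(75600) − 5 = 19.393
M = m − 5 log₁₀(d/10) = 25.4 − 19.393 = 6.007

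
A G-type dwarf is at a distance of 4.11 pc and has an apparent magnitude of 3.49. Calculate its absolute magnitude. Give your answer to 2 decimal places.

M ≈ 5.42

5 log₁₀(d/10 pc) = 5 log₁₀(4.110) − 5 = -1.931
M = m − 5 log₁₀(d/10) = 3.49 + 1.931 = 5.421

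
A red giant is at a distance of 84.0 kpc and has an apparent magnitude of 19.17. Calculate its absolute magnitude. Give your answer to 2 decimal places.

M ≈ -0.45

d = 84.0 kpc = 84000 pc
5 log₁₀(d/10 pc) = 5 log₁₀(84000) − 5 = 19.621
M = m − 5 log₁₀(d/10) = 19.17 − 19.621 = -0.451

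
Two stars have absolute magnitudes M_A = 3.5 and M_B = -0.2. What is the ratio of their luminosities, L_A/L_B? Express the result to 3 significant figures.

ΔM = M_A − M_B = 3.7
L_A/L_B = 10^(−0.4 ΔM) = 10^-1.480 = 0.03311

L_A/L_B ≈ 0.0331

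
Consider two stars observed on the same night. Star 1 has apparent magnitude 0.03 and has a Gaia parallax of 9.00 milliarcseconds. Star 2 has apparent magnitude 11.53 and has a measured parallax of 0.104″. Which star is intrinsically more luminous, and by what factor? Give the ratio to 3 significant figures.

Star 1: p = 9.00 mas = 9.00×10^-3″ → d = 1/p = 111.1 pc
Star 1: M = m − 5 log₁₀ d + 5 = 0.03 − 5·2.0458 + 5 = -5.199
Star 2: d = 1/p = 1/0.104″ = 9.615 pc
Star 2: M = m − 5 log₁₀ d + 5 = 11.53 − 5·0.9830 + 5 = 11.615
ΔM = M_1 − M_2 = -5.199 − (11.615) = -16.814; smaller M is more luminous → Star 1.
L ratio = 10^(0.4 |ΔM|) = 10^6.726 = 5.316×10^6

Star 1 is more luminous, by a factor of 5.32×10^6.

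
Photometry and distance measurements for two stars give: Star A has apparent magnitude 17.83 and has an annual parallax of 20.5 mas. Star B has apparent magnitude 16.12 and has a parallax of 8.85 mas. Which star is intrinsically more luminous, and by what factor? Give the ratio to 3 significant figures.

Star B is more luminous, by a factor of 25.9.

Star A: p = 20.5 mas = 0.0205″ → d = 1/p = 48.78 pc
Star A: M = m − 5 log₁₀ d + 5 = 17.83 − 5·1.6882 + 5 = 14.389
Star B: p = 8.85 mas = 8.85×10^-3″ → d = 1/p = 113.0 pc
Star B: M = m − 5 log₁₀ d + 5 = 16.12 − 5·2.0531 + 5 = 10.855
ΔM = M_A − M_B = 14.389 − (10.855) = 3.534; smaller M is more luminous → Star B.
L ratio = 10^(0.4 |ΔM|) = 10^1.414 = 25.92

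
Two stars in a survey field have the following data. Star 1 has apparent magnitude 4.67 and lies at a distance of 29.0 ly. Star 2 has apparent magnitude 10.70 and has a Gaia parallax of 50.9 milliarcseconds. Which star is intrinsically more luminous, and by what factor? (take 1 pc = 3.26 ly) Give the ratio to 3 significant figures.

Star 1 is more luminous, by a factor of 52.9.

Star 1: d = 29.0 ly / 3.26 = 8.896 pc
Star 1: M = m − 5 log₁₀ d + 5 = 4.67 − 5·0.9492 + 5 = 4.924
Star 2: p = 50.9 mas = 0.0509″ → d = 1/p = 19.65 pc
Star 2: M = m − 5 log₁₀ d + 5 = 10.70 − 5·1.2933 + 5 = 9.234
ΔM = M_1 − M_2 = 4.924 − (9.234) = -4.309; smaller M is more luminous → Star 1.
L ratio = 10^(0.4 |ΔM|) = 10^1.724 = 52.94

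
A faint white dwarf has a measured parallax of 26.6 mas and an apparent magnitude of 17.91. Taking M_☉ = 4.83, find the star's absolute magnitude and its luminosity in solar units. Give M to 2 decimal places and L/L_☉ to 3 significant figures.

d = 1/p = 1000/26.6 mas = 37.59 pc
M = m − 5 log₁₀ d + 5 = 17.91 − 5·1.5751 + 5 = 15.034
M − M_☉ = 15.034 − 4.83 = 10.204
L/L_☉ = 10^(−0.4 × 10.204) = 8.284×10^-5

M ≈ 15.03; L/L_☉ ≈ 8.28×10^-5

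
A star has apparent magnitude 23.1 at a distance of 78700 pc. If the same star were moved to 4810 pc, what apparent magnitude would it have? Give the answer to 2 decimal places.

m ≈ 17.03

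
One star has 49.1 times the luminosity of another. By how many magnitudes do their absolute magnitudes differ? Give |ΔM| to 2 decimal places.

|ΔM| ≈ 4.23

Pogson: ΔM = −2.5 log₁₀(ratio) = −2.5 log₁₀(49.1) = −2.5 × 1.6911 = -4.228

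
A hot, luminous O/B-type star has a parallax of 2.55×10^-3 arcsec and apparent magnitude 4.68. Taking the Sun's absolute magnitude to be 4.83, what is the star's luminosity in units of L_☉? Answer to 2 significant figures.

d = 1/p = 1/2.55×10^-3″ = 392.2 pc
M = m − 5 log₁₀ d + 5 = 4.68 − 5·2.5935 + 5 = -3.287
M − M_☉ = -3.287 − 4.83 = -8.117
L/L_☉ = 10^(−0.4 × -8.117) = 1766

L/L_☉ ≈ 1800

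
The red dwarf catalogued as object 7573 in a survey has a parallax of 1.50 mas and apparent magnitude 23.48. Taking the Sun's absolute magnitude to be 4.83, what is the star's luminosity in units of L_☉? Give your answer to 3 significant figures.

L/L_☉ ≈ 1.54×10^-4

d = 1/p = 1000/1.50 mas = 666.7 pc
M = m − 5 log₁₀ d + 5 = 23.48 − 5·2.8239 + 5 = 14.360
M − M_☉ = 14.360 − 4.83 = 9.530
L/L_☉ = 10^(−0.4 × 9.530) = 1.541×10^-4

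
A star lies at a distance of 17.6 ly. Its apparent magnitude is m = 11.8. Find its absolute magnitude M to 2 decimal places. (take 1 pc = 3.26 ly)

M ≈ 13.14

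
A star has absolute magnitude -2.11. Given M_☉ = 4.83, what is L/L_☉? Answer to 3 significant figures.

M − M_☉ = -2.11 − 4.83 = -6.940
L/L_☉ = 10^(−0.4 (M − M_☉)) = 10^2.776 = 597.0

L/L_☉ ≈ 597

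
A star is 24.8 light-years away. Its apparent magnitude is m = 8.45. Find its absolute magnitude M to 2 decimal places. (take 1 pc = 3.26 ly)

M ≈ 9.04

d = 24.8 ly / 3.26 = 7.607 pc
5 log₁₀(d/10 pc) = 5 log₁₀(7.607) − 5 = -0.594
M = m − 5 log₁₀(d/10) = 8.45 + 0.594 = 9.044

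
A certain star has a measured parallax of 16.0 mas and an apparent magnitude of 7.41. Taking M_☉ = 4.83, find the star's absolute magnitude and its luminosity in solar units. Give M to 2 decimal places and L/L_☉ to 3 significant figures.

d = 1/p = 1000/16.0 mas = 62.50 pc
M = m − 5 log₁₀ d + 5 = 7.41 − 5·1.7959 + 5 = 3.431
M − M_☉ = 3.431 − 4.83 = -1.399
L/L_☉ = 10^(−0.4 × -1.399) = 3.629

M ≈ 3.43; L/L_☉ ≈ 3.63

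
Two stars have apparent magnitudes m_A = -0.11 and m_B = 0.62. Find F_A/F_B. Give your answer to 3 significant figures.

F_A/F_B ≈ 1.96

Δm = -0.11 − (0.62) = -0.73
Flux ratio = 10^(−0.4 Δm) = 10^(−0.4 × -0.73) = 10^0.292 = 1.959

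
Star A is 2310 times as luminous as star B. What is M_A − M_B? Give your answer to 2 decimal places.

M_A − M_B ≈ -8.41

Pogson: ΔM = −2.5 log₁₀(ratio) = −2.5 log₁₀(2310) = −2.5 × 3.3636 = -8.409
Star A is brighter, so it has the smaller magnitude: the difference is negative.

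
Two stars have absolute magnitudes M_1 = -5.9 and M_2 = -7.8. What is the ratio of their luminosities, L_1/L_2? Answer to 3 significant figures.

L_1/L_2 ≈ 0.174

ΔM = M_1 − M_2 = 1.9
L_1/L_2 = 10^(−0.4 ΔM) = 10^-0.760 = 0.1738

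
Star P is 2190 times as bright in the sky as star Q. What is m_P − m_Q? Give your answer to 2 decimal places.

m_P − m_Q ≈ -8.35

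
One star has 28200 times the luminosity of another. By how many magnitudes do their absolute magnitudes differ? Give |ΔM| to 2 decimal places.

Pogson: ΔM = −2.5 log₁₀(ratio) = −2.5 log₁₀(28200) = −2.5 × 4.4502 = -11.126

|ΔM| ≈ 11.13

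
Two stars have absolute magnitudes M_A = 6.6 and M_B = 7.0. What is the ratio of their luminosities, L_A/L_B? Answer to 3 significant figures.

ΔM = M_A − M_B = -0.4
L_A/L_B = 10^(−0.4 ΔM) = 10^0.160 = 1.445

L_A/L_B ≈ 1.45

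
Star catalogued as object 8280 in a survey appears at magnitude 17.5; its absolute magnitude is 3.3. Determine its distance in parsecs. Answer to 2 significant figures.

μ = m − M = 14.200
m − M = 5 log₁₀ d − 5
log₁₀ d = (m − M)/5 + 1 = 3.8400
d = 10^3.8400 = 6918 pc

d ≈ 6900 pc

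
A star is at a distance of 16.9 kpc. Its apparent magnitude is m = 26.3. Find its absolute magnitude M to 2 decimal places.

M ≈ 10.16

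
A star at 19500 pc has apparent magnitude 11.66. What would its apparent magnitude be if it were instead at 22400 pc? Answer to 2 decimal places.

m ≈ 11.96

Flux ∝ 1/d², so Δm = 5 log₁₀(d₂/d₁) = 5 log₁₀(22400/19500) = 0.301
m₂ = m₁ + Δm = 11.66 + (0.301) = 11.961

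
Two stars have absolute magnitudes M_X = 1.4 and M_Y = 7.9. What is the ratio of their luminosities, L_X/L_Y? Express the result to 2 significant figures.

L_X/L_Y ≈ 400

ΔM = M_X − M_Y = -6.5
L_X/L_Y = 10^(−0.4 ΔM) = 10^2.600 = 398.1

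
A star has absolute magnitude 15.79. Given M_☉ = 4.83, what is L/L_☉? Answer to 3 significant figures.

L/L_☉ ≈ 4.13×10^-5

M − M_☉ = 15.79 − 4.83 = 10.960
L/L_☉ = 10^(−0.4 (M − M_☉)) = 10^-4.384 = 4.130×10^-5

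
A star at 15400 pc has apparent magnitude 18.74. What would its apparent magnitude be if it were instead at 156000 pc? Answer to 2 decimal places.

Flux ∝ 1/d², so Δm = 5 log₁₀(d₂/d₁) = 5 log₁₀(156000/15400) = 5.028
m₂ = m₁ + Δm = 18.74 + (5.028) = 23.768

m ≈ 23.77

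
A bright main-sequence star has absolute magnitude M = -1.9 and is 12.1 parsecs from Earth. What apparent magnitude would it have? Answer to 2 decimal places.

m ≈ -1.49

m = M + 5 log₁₀ d − 5 = -1.9 + 5·1.0828 − 5 = -1.486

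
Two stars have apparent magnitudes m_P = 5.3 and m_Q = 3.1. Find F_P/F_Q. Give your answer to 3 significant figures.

F_P/F_Q ≈ 0.132

Δm = 5.3 − (3.1) = 2.2
Flux ratio = 10^(−0.4 Δm) = 10^(−0.4 × 2.2) = 10^-0.880 = 0.1318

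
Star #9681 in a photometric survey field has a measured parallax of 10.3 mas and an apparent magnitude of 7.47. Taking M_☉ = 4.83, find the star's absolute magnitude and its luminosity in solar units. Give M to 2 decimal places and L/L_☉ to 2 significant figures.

M ≈ 2.53; L/L_☉ ≈ 8.3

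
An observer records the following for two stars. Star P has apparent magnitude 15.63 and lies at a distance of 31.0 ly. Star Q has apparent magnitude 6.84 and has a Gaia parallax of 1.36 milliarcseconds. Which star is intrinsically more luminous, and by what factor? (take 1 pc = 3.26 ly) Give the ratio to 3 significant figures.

Star Q is more luminous, by a factor of 1.96×10^7.

Star P: d = 31.0 ly / 3.26 = 9.509 pc
Star P: M = m − 5 log₁₀ d + 5 = 15.63 − 5·0.9781 + 5 = 15.739
Star Q: p = 1.36 mas = 1.36×10^-3″ → d = 1/p = 735.3 pc
Star Q: M = m − 5 log₁₀ d + 5 = 6.84 − 5·2.8665 + 5 = -2.492
ΔM = M_P − M_Q = 15.739 − (-2.492) = 18.232; smaller M is more luminous → Star Q.
L ratio = 10^(0.4 |ΔM|) = 10^7.293 = 1.962×10^7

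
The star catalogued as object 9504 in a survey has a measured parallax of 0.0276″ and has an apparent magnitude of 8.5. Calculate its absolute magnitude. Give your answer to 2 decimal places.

M ≈ 5.70

d = 1/p = 1/0.0276″ = 36.23 pc
5 log₁₀(d/10 pc) = 5 log₁₀(36.23) − 5 = 2.795
M = m − 5 log₁₀(d/10) = 8.5 − 2.795 = 5.705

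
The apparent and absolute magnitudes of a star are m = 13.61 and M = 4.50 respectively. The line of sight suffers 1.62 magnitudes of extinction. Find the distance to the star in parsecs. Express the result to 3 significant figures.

d ≈ 315 pc

m − M = 5 log₁₀(d/10 pc) + A  ⇒  13.61 − (4.50) − 1.62 = 5 log₁₀(d/10)
7.490 = 5 log₁₀(d/10)
log₁₀ d = (m − M − A)/5 + 1 = 2.4980
d = 10^2.4980 = 314.8 pc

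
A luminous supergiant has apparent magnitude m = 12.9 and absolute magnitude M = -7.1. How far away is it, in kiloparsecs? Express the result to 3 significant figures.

d ≈ 100 kpc

Distance modulus: m − M = 12.9 − (-7.1) = 20.000
m − M = 5 log₁₀ d − 5
log₁₀ d = (m − M)/5 + 1 = 5.0000
d = 10^5.0000 = 100000 pc
= 100.0 kpc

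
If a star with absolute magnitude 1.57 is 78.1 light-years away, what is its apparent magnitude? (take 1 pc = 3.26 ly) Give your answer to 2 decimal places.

d = 78.1 ly / 3.26 = 23.96 pc
m = M + 5 log₁₀ d − 5 = 1.57 + 5·1.3794 − 5 = 3.467

m ≈ 3.47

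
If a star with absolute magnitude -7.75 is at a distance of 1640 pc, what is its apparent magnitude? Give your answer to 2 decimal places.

m = M + 5 log₁₀ d − 5 = -7.75 + 5·3.2148 − 5 = 3.324

m ≈ 3.32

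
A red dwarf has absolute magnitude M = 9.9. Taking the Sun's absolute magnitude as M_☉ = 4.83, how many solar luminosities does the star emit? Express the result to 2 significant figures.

L/L_☉ ≈ 9.4×10^-3

M − M_☉ = 9.9 − 4.83 = 5.070
L/L_☉ = 10^(−0.4 (M − M_☉)) = 10^-2.028 = 9.376×10^-3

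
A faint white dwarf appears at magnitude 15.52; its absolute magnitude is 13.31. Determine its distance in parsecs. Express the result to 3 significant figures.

d ≈ 27.7 pc

Distance modulus: m − M = 15.52 − (13.31) = 2.210
m − M = 5 log₁₀ d − 5
log₁₀ d = (m − M)/5 + 1 = 1.4420
d = 10^1.4420 = 27.67 pc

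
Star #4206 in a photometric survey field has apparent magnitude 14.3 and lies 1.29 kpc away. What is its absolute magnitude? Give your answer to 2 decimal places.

d = 1.29 kpc = 1290 pc
5 log₁₀(d/10 pc) = 5 log₁₀(1290) − 5 = 10.553
M = m − 5 log₁₀(d/10) = 14.3 − 10.553 = 3.747

M ≈ 3.75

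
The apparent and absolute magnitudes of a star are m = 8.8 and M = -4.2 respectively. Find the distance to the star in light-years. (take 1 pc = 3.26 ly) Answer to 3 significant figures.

d ≈ 13000 ly

Distance modulus: m − M = 8.8 − (-4.2) = 13.000
m − M = 5 log₁₀ d − 5
log₁₀ d = (m − M)/5 + 1 = 3.6000
d = 10^3.6000 = 3981 pc
= 12980 ly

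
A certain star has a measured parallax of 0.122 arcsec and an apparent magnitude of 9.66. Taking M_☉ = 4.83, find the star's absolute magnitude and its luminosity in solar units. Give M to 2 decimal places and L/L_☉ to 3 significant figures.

M ≈ 10.09; L/L_☉ ≈ 7.86×10^-3

d = 1/p = 1/0.122″ = 8.197 pc
M = m − 5 log₁₀ d + 5 = 9.66 − 5·0.9136 + 5 = 10.092
M − M_☉ = 10.092 − 4.83 = 5.262
L/L_☉ = 10^(−0.4 × 5.262) = 7.857×10^-3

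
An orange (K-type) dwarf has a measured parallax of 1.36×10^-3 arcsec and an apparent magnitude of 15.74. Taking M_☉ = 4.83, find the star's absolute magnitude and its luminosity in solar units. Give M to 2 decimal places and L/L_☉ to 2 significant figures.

M ≈ 6.41; L/L_☉ ≈ 0.23

d = 1/p = 1/1.36×10^-3″ = 735.3 pc
M = m − 5 log₁₀ d + 5 = 15.74 − 5·2.8665 + 5 = 6.408
M − M_☉ = 6.408 − 4.83 = 1.578
L/L_☉ = 10^(−0.4 × 1.578) = 0.2338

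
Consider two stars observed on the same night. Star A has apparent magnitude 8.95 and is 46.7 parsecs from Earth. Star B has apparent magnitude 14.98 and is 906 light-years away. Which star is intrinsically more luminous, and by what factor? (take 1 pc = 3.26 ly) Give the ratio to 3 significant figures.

Star A: M = m − 5 log₁₀ d + 5 = 8.95 − 5·1.6693 + 5 = 5.603
Star B: d = 906 ly / 3.26 = 277.9 pc
Star B: M = m − 5 log₁₀ d + 5 = 14.98 − 5·2.4439 + 5 = 7.760
ΔM = M_A − M_B = 5.603 − (7.760) = -2.157; smaller M is more luminous → Star A.
L ratio = 10^(0.4 |ΔM|) = 10^0.863 = 7.291

Star A is more luminous, by a factor of 7.29.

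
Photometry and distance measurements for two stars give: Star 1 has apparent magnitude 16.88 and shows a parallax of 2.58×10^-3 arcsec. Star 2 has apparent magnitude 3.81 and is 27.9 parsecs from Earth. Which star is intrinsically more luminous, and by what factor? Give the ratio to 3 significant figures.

Star 2 is more luminous, by a factor of 876.

Star 1: d = 1/p = 1/2.58×10^-3″ = 387.6 pc
Star 1: M = m − 5 log₁₀ d + 5 = 16.88 − 5·2.5884 + 5 = 8.938
Star 2: M = m − 5 log₁₀ d + 5 = 3.81 − 5·1.4456 + 5 = 1.582
ΔM = M_1 − M_2 = 8.938 − (1.582) = 7.356; smaller M is more luminous → Star 2.
L ratio = 10^(0.4 |ΔM|) = 10^2.942 = 875.9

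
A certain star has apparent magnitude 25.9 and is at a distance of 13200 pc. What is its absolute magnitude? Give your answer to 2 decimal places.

5 log₁₀(d/10 pc) = 5 log₁₀(13200) − 5 = 15.603
M = m − 5 log₁₀(d/10) = 25.9 − 15.603 = 10.297

M ≈ 10.30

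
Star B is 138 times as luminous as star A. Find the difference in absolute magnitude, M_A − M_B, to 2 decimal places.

Pogson: ΔM = −2.5 log₁₀(ratio) = −2.5 log₁₀(138) = −2.5 × 2.1399 = -5.350
Star B is brighter so has the smaller magnitude: M_A − M_B is positive.

M_A − M_B ≈ 5.35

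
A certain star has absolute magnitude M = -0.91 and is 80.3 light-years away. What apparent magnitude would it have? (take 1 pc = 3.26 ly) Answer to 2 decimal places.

d = 80.3 ly / 3.26 = 24.63 pc
m = M + 5 log₁₀ d − 5 = -0.91 + 5·1.3915 − 5 = 1.047

m ≈ 1.05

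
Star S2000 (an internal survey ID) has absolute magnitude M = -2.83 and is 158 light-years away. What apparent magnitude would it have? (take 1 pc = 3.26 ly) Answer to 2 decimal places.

m ≈ 0.60

d = 158 ly / 3.26 = 48.47 pc
m = M + 5 log₁₀ d − 5 = -2.83 + 5·1.6854 − 5 = 0.597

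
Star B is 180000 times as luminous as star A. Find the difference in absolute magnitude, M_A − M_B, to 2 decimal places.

M_A − M_B ≈ 13.14

Pogson: ΔM = −2.5 log₁₀(ratio) = −2.5 log₁₀(180000) = −2.5 × 5.2553 = -13.138
Star B is brighter so has the smaller magnitude: M_A − M_B is positive.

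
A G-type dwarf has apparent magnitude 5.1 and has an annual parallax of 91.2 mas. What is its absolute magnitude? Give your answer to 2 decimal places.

M ≈ 4.90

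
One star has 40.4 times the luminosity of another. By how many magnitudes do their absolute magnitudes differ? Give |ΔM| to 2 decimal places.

|ΔM| ≈ 4.02

Pogson: ΔM = −2.5 log₁₀(ratio) = −2.5 log₁₀(40.4) = −2.5 × 1.6064 = -4.016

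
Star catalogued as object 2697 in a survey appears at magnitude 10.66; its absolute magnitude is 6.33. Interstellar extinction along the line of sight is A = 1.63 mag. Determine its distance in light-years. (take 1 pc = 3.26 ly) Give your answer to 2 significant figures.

m − M = 5 log₁₀(d/10 pc) + A  ⇒  10.66 − (6.33) − 1.63 = 5 log₁₀(d/10)
2.700 = 5 log₁₀(d/10)
log₁₀ d = (m − M − A)/5 + 1 = 1.5400
d = 10^1.5400 = 34.67 pc
= 113.0 ly

d ≈ 110 ly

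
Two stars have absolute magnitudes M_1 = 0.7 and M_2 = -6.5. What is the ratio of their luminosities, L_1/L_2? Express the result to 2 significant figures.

ΔM = M_1 − M_2 = 7.2
L_1/L_2 = 10^(−0.4 ΔM) = 10^-2.880 = 1.318×10^-3

L_1/L_2 ≈ 1.3×10^-3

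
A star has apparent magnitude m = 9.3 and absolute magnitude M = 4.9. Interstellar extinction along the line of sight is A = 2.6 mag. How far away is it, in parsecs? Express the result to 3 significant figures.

d ≈ 22.9 pc

m − M = 5 log₁₀(d/10 pc) + A  ⇒  9.3 − (4.9) − 2.6 = 5 log₁₀(d/10)
1.800 = 5 log₁₀(d/10)
log₁₀ d = (m − M − A)/5 + 1 = 1.3600
d = 10^1.3600 = 22.91 pc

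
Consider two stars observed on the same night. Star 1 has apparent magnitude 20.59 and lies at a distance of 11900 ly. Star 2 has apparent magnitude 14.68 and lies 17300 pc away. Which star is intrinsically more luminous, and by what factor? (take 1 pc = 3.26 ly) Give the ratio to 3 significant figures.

Star 1: d = 11900 ly / 3.26 = 3650 pc
Star 1: M = m − 5 log₁₀ d + 5 = 20.59 − 5·3.5623 + 5 = 7.778
Star 2: M = m − 5 log₁₀ d + 5 = 14.68 − 5·4.2380 + 5 = -1.510
ΔM = M_1 − M_2 = 7.778 − (-1.510) = 9.289; smaller M is more luminous → Star 2.
L ratio = 10^(0.4 |ΔM|) = 10^3.715 = 5193

Star 2 is more luminous, by a factor of 5190.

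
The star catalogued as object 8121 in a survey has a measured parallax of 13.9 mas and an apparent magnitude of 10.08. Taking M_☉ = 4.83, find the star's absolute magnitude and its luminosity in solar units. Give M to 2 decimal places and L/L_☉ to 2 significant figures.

M ≈ 5.80; L/L_☉ ≈ 0.41

d = 1/p = 1000/13.9 mas = 71.94 pc
M = m − 5 log₁₀ d + 5 = 10.08 − 5·1.8570 + 5 = 5.795
M − M_☉ = 5.795 − 4.83 = 0.965
L/L_☉ = 10^(−0.4 × 0.965) = 0.4111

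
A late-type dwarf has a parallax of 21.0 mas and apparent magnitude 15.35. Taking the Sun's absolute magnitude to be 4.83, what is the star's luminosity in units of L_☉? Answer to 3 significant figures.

L/L_☉ ≈ 1.40×10^-3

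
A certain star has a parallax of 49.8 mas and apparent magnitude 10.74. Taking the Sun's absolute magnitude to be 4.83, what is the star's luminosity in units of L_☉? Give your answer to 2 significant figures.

d = 1/p = 1000/49.8 mas = 20.08 pc
M = m − 5 log₁₀ d + 5 = 10.74 − 5·1.3028 + 5 = 9.226
M − M_☉ = 9.226 − 4.83 = 4.396
L/L_☉ = 10^(−0.4 × 4.396) = 0.01744

L/L_☉ ≈ 0.017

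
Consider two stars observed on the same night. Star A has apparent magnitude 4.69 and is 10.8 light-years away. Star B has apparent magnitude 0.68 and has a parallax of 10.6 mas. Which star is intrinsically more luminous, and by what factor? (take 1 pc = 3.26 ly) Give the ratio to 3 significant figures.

Star B is more luminous, by a factor of 32600.

Star A: d = 10.8 ly / 3.26 = 3.313 pc
Star A: M = m − 5 log₁₀ d + 5 = 4.69 − 5·0.5202 + 5 = 7.089
Star B: p = 10.6 mas = 0.0106″ → d = 1/p = 94.34 pc
Star B: M = m − 5 log₁₀ d + 5 = 0.68 − 5·1.9747 + 5 = -4.193
ΔM = M_A − M_B = 7.089 − (-4.193) = 11.282; smaller M is more luminous → Star B.
L ratio = 10^(0.4 |ΔM|) = 10^4.513 = 32580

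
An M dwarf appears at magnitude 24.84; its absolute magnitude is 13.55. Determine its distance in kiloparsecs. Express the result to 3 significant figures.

d ≈ 1.81 kpc

μ = m − M = 11.290
m − M = 5 log₁₀ d − 5
log₁₀ d = (m − M)/5 + 1 = 3.2580
d = 10^3.2580 = 1811 pc
= 1.811 kpc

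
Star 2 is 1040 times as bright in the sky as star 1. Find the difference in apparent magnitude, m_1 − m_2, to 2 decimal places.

m_1 − m_2 ≈ 7.54

Pogson: Δm = −2.5 log₁₀(ratio) = −2.5 log₁₀(1040) = −2.5 × 3.0170 = -7.543
Star 2 is brighter so has the smaller magnitude: m_1 − m_2 is positive.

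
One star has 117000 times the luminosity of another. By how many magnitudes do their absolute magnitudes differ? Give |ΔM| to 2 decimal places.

|ΔM| ≈ 12.67

Pogson: ΔM = −2.5 log₁₀(ratio) = −2.5 log₁₀(117000) = −2.5 × 5.0682 = -12.670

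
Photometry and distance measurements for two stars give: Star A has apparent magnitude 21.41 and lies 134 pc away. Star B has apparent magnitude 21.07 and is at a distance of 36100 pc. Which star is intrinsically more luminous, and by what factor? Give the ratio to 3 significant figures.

Star A: M = m − 5 log₁₀ d + 5 = 21.41 − 5·2.1271 + 5 = 15.774
Star B: M = m − 5 log₁₀ d + 5 = 21.07 − 5·4.5575 + 5 = 3.282
ΔM = M_A − M_B = 15.774 − (3.282) = 12.492; smaller M is more luminous → Star B.
L ratio = 10^(0.4 |ΔM|) = 10^4.997 = 99270

Star B is more luminous, by a factor of 99300.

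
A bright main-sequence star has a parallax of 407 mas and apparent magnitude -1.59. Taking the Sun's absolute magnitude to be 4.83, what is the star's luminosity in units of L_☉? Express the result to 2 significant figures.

d = 1/p = 1000/407 mas = 2.457 pc
M = m − 5 log₁₀ d + 5 = -1.59 − 5·0.3904 + 5 = 1.458
M − M_☉ = 1.458 − 4.83 = -3.372
L/L_☉ = 10^(−0.4 × -3.372) = 22.33

L/L_☉ ≈ 22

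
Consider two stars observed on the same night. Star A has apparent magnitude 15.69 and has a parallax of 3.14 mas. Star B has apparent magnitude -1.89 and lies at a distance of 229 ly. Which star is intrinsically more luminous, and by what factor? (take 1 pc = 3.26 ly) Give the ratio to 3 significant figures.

Star A: p = 3.14 mas = 3.14×10^-3″ → d = 1/p = 318.5 pc
Star A: M = m − 5 log₁₀ d + 5 = 15.69 − 5·2.5031 + 5 = 8.175
Star B: d = 229 ly / 3.26 = 70.25 pc
Star B: M = m − 5 log₁₀ d + 5 = -1.89 − 5·1.8466 + 5 = -6.123
ΔM = M_A − M_B = 8.175 − (-6.123) = 14.298; smaller M is more luminous → Star B.
L ratio = 10^(0.4 |ΔM|) = 10^5.719 = 523700

Star B is more luminous, by a factor of 524000.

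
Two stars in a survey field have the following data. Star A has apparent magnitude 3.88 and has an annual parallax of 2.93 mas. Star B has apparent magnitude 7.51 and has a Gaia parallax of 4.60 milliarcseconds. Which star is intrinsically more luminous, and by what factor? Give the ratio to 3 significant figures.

Star A: p = 2.93 mas = 2.93×10^-3″ → d = 1/p = 341.3 pc
Star A: M = m − 5 log₁₀ d + 5 = 3.88 − 5·2.5331 + 5 = -3.786
Star B: p = 4.60 mas = 4.60×10^-3″ → d = 1/p = 217.4 pc
Star B: M = m − 5 log₁₀ d + 5 = 7.51 − 5·2.3372 + 5 = 0.824
ΔM = M_A − M_B = -3.786 − (0.824) = -4.609; smaller M is more luminous → Star A.
L ratio = 10^(0.4 |ΔM|) = 10^1.844 = 69.79

Star A is more luminous, by a factor of 69.8.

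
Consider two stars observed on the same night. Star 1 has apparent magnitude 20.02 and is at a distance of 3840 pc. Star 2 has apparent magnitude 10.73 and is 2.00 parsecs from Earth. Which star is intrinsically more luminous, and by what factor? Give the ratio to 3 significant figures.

Star 1 is more luminous, by a factor of 709.

Star 1: M = m − 5 log₁₀ d + 5 = 20.02 − 5·3.5843 + 5 = 7.098
Star 2: M = m − 5 log₁₀ d + 5 = 10.73 − 5·0.3010 + 5 = 14.225
ΔM = M_1 − M_2 = 7.098 − (14.225) = -7.127; smaller M is more luminous → Star 1.
L ratio = 10^(0.4 |ΔM|) = 10^2.851 = 708.9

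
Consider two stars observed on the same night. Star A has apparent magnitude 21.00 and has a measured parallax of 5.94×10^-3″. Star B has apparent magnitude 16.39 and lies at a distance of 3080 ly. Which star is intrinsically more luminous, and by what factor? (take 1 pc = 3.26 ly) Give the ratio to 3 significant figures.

Star A: d = 1/p = 1/5.94×10^-3″ = 168.4 pc
Star A: M = m − 5 log₁₀ d + 5 = 21.00 − 5·2.2262 + 5 = 14.869
Star B: d = 3080 ly / 3.26 = 944.8 pc
Star B: M = m − 5 log₁₀ d + 5 = 16.39 − 5·2.9753 + 5 = 6.513
ΔM = M_A − M_B = 14.869 − (6.513) = 8.356; smaller M is more luminous → Star B.
L ratio = 10^(0.4 |ΔM|) = 10^3.342 = 2199

Star B is more luminous, by a factor of 2200.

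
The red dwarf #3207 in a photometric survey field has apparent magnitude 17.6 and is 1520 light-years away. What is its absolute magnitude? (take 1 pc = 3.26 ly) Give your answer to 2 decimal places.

M ≈ 9.26

d = 1520 ly / 3.26 = 466.3 pc
5 log₁₀(d/10 pc) = 5 log₁₀(466.3) − 5 = 8.343
M = m − 5 log₁₀(d/10) = 17.6 − 8.343 = 9.257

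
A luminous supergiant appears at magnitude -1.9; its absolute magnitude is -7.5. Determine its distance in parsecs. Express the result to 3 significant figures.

d ≈ 132 pc

Distance modulus: m − M = -1.9 − (-7.5) = 5.600
m − M = 5 log₁₀ d − 5
log₁₀ d = (m − M)/5 + 1 = 2.1200
d = 10^2.1200 = 131.8 pc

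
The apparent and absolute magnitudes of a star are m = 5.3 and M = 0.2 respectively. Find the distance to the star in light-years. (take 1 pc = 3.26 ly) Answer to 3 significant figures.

d ≈ 341 ly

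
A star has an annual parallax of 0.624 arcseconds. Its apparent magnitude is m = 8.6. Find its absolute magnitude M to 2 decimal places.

d = 1/p = 1/0.624″ = 1.603 pc
5 log₁₀(d/10 pc) = 5 log₁₀(1.603) − 5 = -3.976
M = m − 5 log₁₀(d/10) = 8.6 + 3.976 = 12.576

M ≈ 12.58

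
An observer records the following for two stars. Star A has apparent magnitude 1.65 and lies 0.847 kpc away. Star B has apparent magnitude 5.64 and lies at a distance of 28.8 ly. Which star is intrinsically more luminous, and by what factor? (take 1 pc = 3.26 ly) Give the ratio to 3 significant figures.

Star A is more luminous, by a factor of 363000.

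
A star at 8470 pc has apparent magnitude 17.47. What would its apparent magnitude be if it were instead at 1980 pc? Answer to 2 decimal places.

Flux ∝ 1/d², so Δm = 5 log₁₀(d₂/d₁) = 5 log₁₀(1980/8470) = -3.156
m₂ = m₁ + Δm = 17.47 + (-3.156) = 14.314

m ≈ 14.31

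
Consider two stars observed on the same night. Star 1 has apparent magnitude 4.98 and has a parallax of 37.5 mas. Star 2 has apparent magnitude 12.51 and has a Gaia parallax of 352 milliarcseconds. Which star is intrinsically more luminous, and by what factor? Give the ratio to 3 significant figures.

Star 1: p = 37.5 mas = 0.0375″ → d = 1/p = 26.67 pc
Star 1: M = m − 5 log₁₀ d + 5 = 4.98 − 5·1.4260 + 5 = 2.850
Star 2: p = 352 mas = 0.352″ → d = 1/p = 2.841 pc
Star 2: M = m − 5 log₁₀ d + 5 = 12.51 − 5·0.4535 + 5 = 15.243
ΔM = M_1 − M_2 = 2.850 − (15.243) = -12.393; smaller M is more luminous → Star 1.
L ratio = 10^(0.4 |ΔM|) = 10^4.957 = 90580

Star 1 is more luminous, by a factor of 90600.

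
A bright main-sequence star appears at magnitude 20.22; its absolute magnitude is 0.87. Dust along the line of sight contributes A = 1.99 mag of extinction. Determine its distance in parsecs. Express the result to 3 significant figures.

m − M = 5 log₁₀(d/10 pc) + A  ⇒  20.22 − (0.87) − 1.99 = 5 log₁₀(d/10)
17.360 = 5 log₁₀(d/10)
log₁₀ d = (m − M − A)/5 + 1 = 4.4720
d = 10^4.4720 = 29650 pc

d ≈ 29600 pc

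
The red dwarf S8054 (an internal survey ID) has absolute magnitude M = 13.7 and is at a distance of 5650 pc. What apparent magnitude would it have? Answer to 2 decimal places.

m ≈ 27.46

m = M + 5 log₁₀ d − 5 = 13.7 + 5·3.7520 − 5 = 27.460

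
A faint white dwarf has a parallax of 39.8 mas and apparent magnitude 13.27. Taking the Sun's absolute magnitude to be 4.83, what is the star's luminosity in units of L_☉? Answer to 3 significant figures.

L/L_☉ ≈ 2.66×10^-3

d = 1/p = 1000/39.8 mas = 25.13 pc
M = m − 5 log₁₀ d + 5 = 13.27 − 5·1.4001 + 5 = 11.269
M − M_☉ = 11.269 − 4.83 = 6.439
L/L_☉ = 10^(−0.4 × 6.439) = 2.656×10^-3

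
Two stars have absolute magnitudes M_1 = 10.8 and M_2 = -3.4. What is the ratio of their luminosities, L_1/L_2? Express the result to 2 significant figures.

L_1/L_2 ≈ 2.1×10^-6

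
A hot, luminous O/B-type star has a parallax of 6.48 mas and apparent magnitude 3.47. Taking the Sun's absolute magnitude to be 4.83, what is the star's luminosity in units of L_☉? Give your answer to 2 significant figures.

L/L_☉ ≈ 830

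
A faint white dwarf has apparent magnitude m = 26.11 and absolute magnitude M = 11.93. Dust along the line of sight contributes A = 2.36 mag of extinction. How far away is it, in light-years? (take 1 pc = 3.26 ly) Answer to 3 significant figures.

d ≈ 7540 ly

m − M = 5 log₁₀(d/10 pc) + A  ⇒  26.11 − (11.93) − 2.36 = 5 log₁₀(d/10)
11.820 = 5 log₁₀(d/10)
log₁₀ d = (m − M − A)/5 + 1 = 3.3640
d = 10^3.3640 = 2312 pc
= 7537 ly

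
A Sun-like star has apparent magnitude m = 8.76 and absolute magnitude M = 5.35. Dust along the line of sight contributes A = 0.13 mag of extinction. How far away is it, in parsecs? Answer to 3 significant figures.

m − M = 5 log₁₀(d/10 pc) + A  ⇒  8.76 − (5.35) − 0.13 = 5 log₁₀(d/10)
3.280 = 5 log₁₀(d/10)
log₁₀ d = (m − M − A)/5 + 1 = 1.6560
d = 10^1.6560 = 45.29 pc

d ≈ 45.3 pc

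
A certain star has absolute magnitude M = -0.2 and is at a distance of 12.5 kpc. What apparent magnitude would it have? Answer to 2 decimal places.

d = 12.5 kpc = 12500 pc
m = M + 5 log₁₀ d − 5 = -0.2 + 5·4.0969 − 5 = 15.285

m ≈ 15.28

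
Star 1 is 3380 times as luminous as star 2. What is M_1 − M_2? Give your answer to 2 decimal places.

Pogson: ΔM = −2.5 log₁₀(ratio) = −2.5 log₁₀(3380) = −2.5 × 3.5289 = -8.822
Star 1 is brighter, so it has the smaller magnitude: the difference is negative.

M_1 − M_2 ≈ -8.82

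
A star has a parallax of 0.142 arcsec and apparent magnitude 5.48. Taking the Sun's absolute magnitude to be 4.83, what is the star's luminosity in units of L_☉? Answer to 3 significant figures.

d = 1/p = 1/0.142″ = 7.042 pc
M = m − 5 log₁₀ d + 5 = 5.48 − 5·0.8477 + 5 = 6.241
M − M_☉ = 6.241 − 4.83 = 1.411
L/L_☉ = 10^(−0.4 × 1.411) = 0.2725

L/L_☉ ≈ 0.273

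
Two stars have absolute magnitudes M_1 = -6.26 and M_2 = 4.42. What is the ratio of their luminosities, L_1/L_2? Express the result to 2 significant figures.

L_1/L_2 ≈ 19000

ΔM = M_1 − M_2 = -10.68
L_1/L_2 = 10^(−0.4 ΔM) = 10^4.272 = 18710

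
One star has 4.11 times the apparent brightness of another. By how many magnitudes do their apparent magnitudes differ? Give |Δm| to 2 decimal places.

|Δm| ≈ 1.53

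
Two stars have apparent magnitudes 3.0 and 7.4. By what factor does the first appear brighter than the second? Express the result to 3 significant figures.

Magnitude difference = -4.4
Flux ratio = 10^(−0.4 Δm) = 10^(−0.4 × -4.4) = 10^1.760 = 57.54

57.5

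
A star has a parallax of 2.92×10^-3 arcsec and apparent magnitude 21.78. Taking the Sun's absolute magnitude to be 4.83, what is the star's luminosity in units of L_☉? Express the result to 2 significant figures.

L/L_☉ ≈ 1.9×10^-4

d = 1/p = 1/2.92×10^-3″ = 342.5 pc
M = m − 5 log₁₀ d + 5 = 21.78 − 5·2.5346 + 5 = 14.107
M − M_☉ = 14.107 − 4.83 = 9.277
L/L_☉ = 10^(−0.4 × 9.277) = 1.946×10^-4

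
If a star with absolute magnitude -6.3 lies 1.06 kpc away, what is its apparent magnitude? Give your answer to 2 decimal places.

m ≈ 3.83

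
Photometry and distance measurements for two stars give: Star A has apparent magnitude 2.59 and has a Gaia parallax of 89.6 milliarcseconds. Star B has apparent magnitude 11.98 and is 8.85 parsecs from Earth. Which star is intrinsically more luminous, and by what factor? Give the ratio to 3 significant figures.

Star A: p = 89.6 mas = 0.0896″ → d = 1/p = 11.16 pc
Star A: M = m − 5 log₁₀ d + 5 = 2.59 − 5·1.0477 + 5 = 2.352
Star B: M = m − 5 log₁₀ d + 5 = 11.98 − 5·0.9469 + 5 = 12.245
ΔM = M_A − M_B = 2.352 − (12.245) = -9.894; smaller M is more luminous → Star A.
L ratio = 10^(0.4 |ΔM|) = 10^3.957 = 9068

Star A is more luminous, by a factor of 9070.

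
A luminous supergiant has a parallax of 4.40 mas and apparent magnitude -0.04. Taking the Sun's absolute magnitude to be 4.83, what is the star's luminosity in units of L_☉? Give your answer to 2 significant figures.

d = 1/p = 1000/4.40 mas = 227.3 pc
M = m − 5 log₁₀ d + 5 = -0.04 − 5·2.3565 + 5 = -6.823
M − M_☉ = -6.823 − 4.83 = -11.653
L/L_☉ = 10^(−0.4 × -11.653) = 45820

L/L_☉ ≈ 46000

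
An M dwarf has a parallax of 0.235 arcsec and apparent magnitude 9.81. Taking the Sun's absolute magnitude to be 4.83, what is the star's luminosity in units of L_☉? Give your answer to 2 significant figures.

L/L_☉ ≈ 1.8×10^-3

d = 1/p = 1/0.235″ = 4.255 pc
M = m − 5 log₁₀ d + 5 = 9.81 − 5·0.6289 + 5 = 11.665
M − M_☉ = 11.665 − 4.83 = 6.835
L/L_☉ = 10^(−0.4 × 6.835) = 1.844×10^-3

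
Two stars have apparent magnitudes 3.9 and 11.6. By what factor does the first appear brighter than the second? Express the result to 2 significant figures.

1200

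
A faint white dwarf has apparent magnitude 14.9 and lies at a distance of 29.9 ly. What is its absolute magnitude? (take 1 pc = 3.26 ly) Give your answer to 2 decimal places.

M ≈ 15.09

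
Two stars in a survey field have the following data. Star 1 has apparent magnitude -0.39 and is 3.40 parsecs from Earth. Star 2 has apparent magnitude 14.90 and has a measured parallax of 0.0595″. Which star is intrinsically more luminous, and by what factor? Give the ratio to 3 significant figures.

Star 1: M = m − 5 log₁₀ d + 5 = -0.39 − 5·0.5315 + 5 = 1.953
Star 2: d = 1/p = 1/0.0595″ = 16.81 pc
Star 2: M = m − 5 log₁₀ d + 5 = 14.90 − 5·1.2255 + 5 = 13.773
ΔM = M_1 − M_2 = 1.953 − (13.773) = -11.820; smaller M is more luminous → Star 1.
L ratio = 10^(0.4 |ΔM|) = 10^4.728 = 53460

Star 1 is more luminous, by a factor of 53500.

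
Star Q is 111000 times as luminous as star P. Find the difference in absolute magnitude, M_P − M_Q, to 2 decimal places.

M_P − M_Q ≈ 12.61

Pogson: ΔM = −2.5 log₁₀(ratio) = −2.5 log₁₀(111000) = −2.5 × 5.0453 = -12.613
Star Q is brighter so has the smaller magnitude: M_P − M_Q is positive.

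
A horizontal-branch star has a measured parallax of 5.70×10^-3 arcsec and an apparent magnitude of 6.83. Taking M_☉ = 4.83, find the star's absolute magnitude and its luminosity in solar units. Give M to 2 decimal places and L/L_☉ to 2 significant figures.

M ≈ 0.61; L/L_☉ ≈ 49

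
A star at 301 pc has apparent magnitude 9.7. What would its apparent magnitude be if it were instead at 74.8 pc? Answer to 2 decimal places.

m ≈ 6.68

Flux ∝ 1/d², so Δm = 5 log₁₀(d₂/d₁) = 5 log₁₀(74.8/301) = -3.023
m₂ = m₁ + Δm = 9.7 + (-3.023) = 6.677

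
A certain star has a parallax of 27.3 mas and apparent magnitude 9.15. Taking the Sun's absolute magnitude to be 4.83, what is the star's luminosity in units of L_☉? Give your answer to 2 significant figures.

d = 1/p = 1000/27.3 mas = 36.63 pc
M = m − 5 log₁₀ d + 5 = 9.15 − 5·1.5638 + 5 = 6.331
M − M_☉ = 6.331 − 4.83 = 1.501
L/L_☉ = 10^(−0.4 × 1.501) = 0.2510

L/L_☉ ≈ 0.25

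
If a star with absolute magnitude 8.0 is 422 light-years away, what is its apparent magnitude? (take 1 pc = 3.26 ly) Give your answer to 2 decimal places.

m ≈ 13.56

d = 422 ly / 3.26 = 129.4 pc
m = M + 5 log₁₀ d − 5 = 8.0 + 5·2.1121 − 5 = 13.560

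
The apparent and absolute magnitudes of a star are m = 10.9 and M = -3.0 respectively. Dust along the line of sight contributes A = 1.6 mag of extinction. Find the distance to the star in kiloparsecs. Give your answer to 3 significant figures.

d ≈ 2.88 kpc

m − M = 5 log₁₀(d/10 pc) + A  ⇒  10.9 − (-3.0) − 1.6 = 5 log₁₀(d/10)
12.300 = 5 log₁₀(d/10)
log₁₀ d = (m − M − A)/5 + 1 = 3.4600
d = 10^3.4600 = 2884 pc
= 2.884 kpc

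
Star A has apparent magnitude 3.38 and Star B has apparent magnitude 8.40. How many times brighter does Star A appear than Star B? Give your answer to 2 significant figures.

100

Magnitude difference = -5.02
Flux ratio = 10^(−0.4 Δm) = 10^(−0.4 × -5.02) = 10^2.008 = 101.9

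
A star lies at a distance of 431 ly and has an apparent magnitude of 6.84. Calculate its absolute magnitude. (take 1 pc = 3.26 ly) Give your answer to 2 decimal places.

d = 431 ly / 3.26 = 132.2 pc
5 log₁₀(d/10 pc) = 5 log₁₀(132.2) − 5 = 5.606
M = m − 5 log₁₀(d/10) = 6.84 − 5.606 = 1.234

M ≈ 1.23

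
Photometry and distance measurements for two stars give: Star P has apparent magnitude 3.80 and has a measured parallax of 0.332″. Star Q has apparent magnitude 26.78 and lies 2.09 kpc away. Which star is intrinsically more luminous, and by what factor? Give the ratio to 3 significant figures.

Star P is more luminous, by a factor of 3230.

Star P: d = 1/p = 1/0.332″ = 3.012 pc
Star P: M = m − 5 log₁₀ d + 5 = 3.80 − 5·0.4789 + 5 = 6.406
Star Q: d = 2.09 kpc = 2090 pc
Star Q: M = m − 5 log₁₀ d + 5 = 26.78 − 5·3.3201 + 5 = 15.179
ΔM = M_P − M_Q = 6.406 − (15.179) = -8.774; smaller M is more luminous → Star P.
L ratio = 10^(0.4 |ΔM|) = 10^3.509 = 3232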